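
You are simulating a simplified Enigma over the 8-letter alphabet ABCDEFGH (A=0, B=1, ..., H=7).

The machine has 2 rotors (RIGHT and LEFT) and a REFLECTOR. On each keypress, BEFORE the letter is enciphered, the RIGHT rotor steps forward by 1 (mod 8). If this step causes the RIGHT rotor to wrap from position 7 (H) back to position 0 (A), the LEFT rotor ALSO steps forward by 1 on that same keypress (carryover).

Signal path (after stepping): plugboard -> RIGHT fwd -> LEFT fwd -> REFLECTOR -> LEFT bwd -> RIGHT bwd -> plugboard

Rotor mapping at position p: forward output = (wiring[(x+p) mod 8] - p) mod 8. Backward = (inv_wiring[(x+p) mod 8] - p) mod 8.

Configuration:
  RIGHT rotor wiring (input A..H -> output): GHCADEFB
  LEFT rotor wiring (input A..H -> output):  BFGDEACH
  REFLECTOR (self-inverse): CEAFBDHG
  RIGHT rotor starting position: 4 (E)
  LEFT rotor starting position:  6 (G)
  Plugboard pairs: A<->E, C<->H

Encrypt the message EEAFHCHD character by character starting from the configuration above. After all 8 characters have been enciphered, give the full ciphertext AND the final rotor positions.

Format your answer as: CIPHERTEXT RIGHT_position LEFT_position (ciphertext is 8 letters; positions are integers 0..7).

Answer: HAHECFBE 4 7

Derivation:
Char 1 ('E'): step: R->5, L=6; E->plug->A->R->H->L->C->refl->A->L'->E->R'->C->plug->H
Char 2 ('E'): step: R->6, L=6; E->plug->A->R->H->L->C->refl->A->L'->E->R'->E->plug->A
Char 3 ('A'): step: R->7, L=6; A->plug->E->R->B->L->B->refl->E->L'->A->R'->C->plug->H
Char 4 ('F'): step: R->0, L->7 (L advanced); F->plug->F->R->E->L->E->refl->B->L'->G->R'->A->plug->E
Char 5 ('H'): step: R->1, L=7; H->plug->C->R->H->L->D->refl->F->L'->F->R'->H->plug->C
Char 6 ('C'): step: R->2, L=7; C->plug->H->R->F->L->F->refl->D->L'->H->R'->F->plug->F
Char 7 ('H'): step: R->3, L=7; H->plug->C->R->B->L->C->refl->A->L'->A->R'->B->plug->B
Char 8 ('D'): step: R->4, L=7; D->plug->D->R->F->L->F->refl->D->L'->H->R'->A->plug->E
Final: ciphertext=HAHECFBE, RIGHT=4, LEFT=7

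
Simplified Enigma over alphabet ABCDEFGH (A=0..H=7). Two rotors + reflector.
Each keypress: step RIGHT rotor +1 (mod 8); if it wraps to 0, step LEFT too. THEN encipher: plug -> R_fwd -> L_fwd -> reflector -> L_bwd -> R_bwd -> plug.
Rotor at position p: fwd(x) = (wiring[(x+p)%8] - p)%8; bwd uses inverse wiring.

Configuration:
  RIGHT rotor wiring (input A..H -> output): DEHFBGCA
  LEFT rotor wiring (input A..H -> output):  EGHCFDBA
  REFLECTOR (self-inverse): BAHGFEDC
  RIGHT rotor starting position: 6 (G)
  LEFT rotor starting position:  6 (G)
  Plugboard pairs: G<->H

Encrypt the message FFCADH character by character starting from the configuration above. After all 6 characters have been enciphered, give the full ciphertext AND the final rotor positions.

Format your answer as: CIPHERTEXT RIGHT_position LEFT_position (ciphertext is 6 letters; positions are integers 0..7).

Char 1 ('F'): step: R->7, L=6; F->plug->F->R->C->L->G->refl->D->L'->A->R'->D->plug->D
Char 2 ('F'): step: R->0, L->7 (L advanced); F->plug->F->R->G->L->E->refl->F->L'->B->R'->E->plug->E
Char 3 ('C'): step: R->1, L=7; C->plug->C->R->E->L->D->refl->G->L'->F->R'->E->plug->E
Char 4 ('A'): step: R->2, L=7; A->plug->A->R->F->L->G->refl->D->L'->E->R'->D->plug->D
Char 5 ('D'): step: R->3, L=7; D->plug->D->R->H->L->C->refl->H->L'->C->R'->A->plug->A
Char 6 ('H'): step: R->4, L=7; H->plug->G->R->D->L->A->refl->B->L'->A->R'->F->plug->F
Final: ciphertext=DEEDAF, RIGHT=4, LEFT=7

Answer: DEEDAF 4 7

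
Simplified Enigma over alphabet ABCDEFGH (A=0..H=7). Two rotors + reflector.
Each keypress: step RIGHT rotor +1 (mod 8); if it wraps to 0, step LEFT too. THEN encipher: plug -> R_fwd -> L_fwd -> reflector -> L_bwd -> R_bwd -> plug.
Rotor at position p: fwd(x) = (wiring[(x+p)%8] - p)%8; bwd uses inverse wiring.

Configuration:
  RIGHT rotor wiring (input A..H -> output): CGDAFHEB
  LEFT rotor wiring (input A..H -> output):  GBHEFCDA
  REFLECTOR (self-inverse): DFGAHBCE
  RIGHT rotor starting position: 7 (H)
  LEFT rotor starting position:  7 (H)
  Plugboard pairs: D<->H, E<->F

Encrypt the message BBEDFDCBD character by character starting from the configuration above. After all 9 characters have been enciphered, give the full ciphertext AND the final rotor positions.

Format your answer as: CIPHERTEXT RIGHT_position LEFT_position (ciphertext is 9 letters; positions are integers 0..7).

Char 1 ('B'): step: R->0, L->0 (L advanced); B->plug->B->R->G->L->D->refl->A->L'->H->R'->F->plug->E
Char 2 ('B'): step: R->1, L=0; B->plug->B->R->C->L->H->refl->E->L'->D->R'->F->plug->E
Char 3 ('E'): step: R->2, L=0; E->plug->F->R->H->L->A->refl->D->L'->G->R'->B->plug->B
Char 4 ('D'): step: R->3, L=0; D->plug->H->R->A->L->G->refl->C->L'->F->R'->A->plug->A
Char 5 ('F'): step: R->4, L=0; F->plug->E->R->G->L->D->refl->A->L'->H->R'->G->plug->G
Char 6 ('D'): step: R->5, L=0; D->plug->H->R->A->L->G->refl->C->L'->F->R'->D->plug->H
Char 7 ('C'): step: R->6, L=0; C->plug->C->R->E->L->F->refl->B->L'->B->R'->H->plug->D
Char 8 ('B'): step: R->7, L=0; B->plug->B->R->D->L->E->refl->H->L'->C->R'->A->plug->A
Char 9 ('D'): step: R->0, L->1 (L advanced); D->plug->H->R->B->L->G->refl->C->L'->F->R'->E->plug->F
Final: ciphertext=EEBAGHDAF, RIGHT=0, LEFT=1

Answer: EEBAGHDAF 0 1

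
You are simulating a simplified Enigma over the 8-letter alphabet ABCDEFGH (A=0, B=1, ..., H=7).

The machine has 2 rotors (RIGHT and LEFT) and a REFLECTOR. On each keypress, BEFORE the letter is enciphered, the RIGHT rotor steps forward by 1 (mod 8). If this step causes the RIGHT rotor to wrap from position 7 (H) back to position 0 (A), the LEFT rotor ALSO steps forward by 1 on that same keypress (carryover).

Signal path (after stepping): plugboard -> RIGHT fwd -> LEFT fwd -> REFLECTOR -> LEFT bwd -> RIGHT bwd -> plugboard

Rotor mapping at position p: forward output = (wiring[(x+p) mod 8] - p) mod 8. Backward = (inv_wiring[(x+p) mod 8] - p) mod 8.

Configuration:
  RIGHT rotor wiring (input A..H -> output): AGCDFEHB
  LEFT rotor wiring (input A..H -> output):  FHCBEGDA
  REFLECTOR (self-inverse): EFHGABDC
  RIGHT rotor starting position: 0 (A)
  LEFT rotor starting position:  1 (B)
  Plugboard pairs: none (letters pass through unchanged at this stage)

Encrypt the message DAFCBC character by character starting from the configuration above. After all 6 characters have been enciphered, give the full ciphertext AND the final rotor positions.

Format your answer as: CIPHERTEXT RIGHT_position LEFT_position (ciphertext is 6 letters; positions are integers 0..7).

Char 1 ('D'): step: R->1, L=1; D->plug->D->R->E->L->F->refl->B->L'->B->R'->B->plug->B
Char 2 ('A'): step: R->2, L=1; A->plug->A->R->A->L->G->refl->D->L'->D->R'->C->plug->C
Char 3 ('F'): step: R->3, L=1; F->plug->F->R->F->L->C->refl->H->L'->G->R'->E->plug->E
Char 4 ('C'): step: R->4, L=1; C->plug->C->R->D->L->D->refl->G->L'->A->R'->B->plug->B
Char 5 ('B'): step: R->5, L=1; B->plug->B->R->C->L->A->refl->E->L'->H->R'->A->plug->A
Char 6 ('C'): step: R->6, L=1; C->plug->C->R->C->L->A->refl->E->L'->H->R'->G->plug->G
Final: ciphertext=BCEBAG, RIGHT=6, LEFT=1

Answer: BCEBAG 6 1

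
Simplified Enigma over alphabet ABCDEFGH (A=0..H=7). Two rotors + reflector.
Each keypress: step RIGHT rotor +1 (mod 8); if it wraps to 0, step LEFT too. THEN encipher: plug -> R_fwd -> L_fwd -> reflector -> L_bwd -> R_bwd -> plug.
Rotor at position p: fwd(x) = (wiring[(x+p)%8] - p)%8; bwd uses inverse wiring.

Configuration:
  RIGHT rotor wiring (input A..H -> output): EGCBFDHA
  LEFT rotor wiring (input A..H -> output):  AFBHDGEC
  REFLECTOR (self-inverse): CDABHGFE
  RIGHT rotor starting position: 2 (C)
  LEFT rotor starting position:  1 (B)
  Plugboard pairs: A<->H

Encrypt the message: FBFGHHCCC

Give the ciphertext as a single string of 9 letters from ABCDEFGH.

Answer: GEHDDEAHG

Derivation:
Char 1 ('F'): step: R->3, L=1; F->plug->F->R->B->L->A->refl->C->L'->D->R'->G->plug->G
Char 2 ('B'): step: R->4, L=1; B->plug->B->R->H->L->H->refl->E->L'->A->R'->E->plug->E
Char 3 ('F'): step: R->5, L=1; F->plug->F->R->F->L->D->refl->B->L'->G->R'->A->plug->H
Char 4 ('G'): step: R->6, L=1; G->plug->G->R->H->L->H->refl->E->L'->A->R'->D->plug->D
Char 5 ('H'): step: R->7, L=1; H->plug->A->R->B->L->A->refl->C->L'->D->R'->D->plug->D
Char 6 ('H'): step: R->0, L->2 (L advanced); H->plug->A->R->E->L->C->refl->A->L'->F->R'->E->plug->E
Char 7 ('C'): step: R->1, L=2; C->plug->C->R->A->L->H->refl->E->L'->D->R'->H->plug->A
Char 8 ('C'): step: R->2, L=2; C->plug->C->R->D->L->E->refl->H->L'->A->R'->A->plug->H
Char 9 ('C'): step: R->3, L=2; C->plug->C->R->A->L->H->refl->E->L'->D->R'->G->plug->G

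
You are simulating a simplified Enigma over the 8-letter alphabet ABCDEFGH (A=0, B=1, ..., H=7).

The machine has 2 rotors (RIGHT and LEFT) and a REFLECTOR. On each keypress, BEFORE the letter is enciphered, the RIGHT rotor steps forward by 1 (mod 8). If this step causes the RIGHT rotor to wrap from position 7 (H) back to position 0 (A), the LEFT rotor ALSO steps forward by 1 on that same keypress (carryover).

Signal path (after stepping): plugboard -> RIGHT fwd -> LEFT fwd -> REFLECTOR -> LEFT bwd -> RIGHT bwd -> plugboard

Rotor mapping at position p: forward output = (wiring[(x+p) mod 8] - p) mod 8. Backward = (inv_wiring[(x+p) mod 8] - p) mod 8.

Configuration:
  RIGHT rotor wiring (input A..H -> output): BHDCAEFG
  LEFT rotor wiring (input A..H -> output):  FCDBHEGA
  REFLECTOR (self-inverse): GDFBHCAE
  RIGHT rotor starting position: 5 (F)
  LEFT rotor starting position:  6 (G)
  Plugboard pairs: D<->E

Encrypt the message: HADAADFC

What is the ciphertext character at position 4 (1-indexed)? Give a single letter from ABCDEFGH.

Char 1 ('H'): step: R->6, L=6; H->plug->H->R->G->L->B->refl->D->L'->F->R'->E->plug->D
Char 2 ('A'): step: R->7, L=6; A->plug->A->R->H->L->G->refl->A->L'->A->R'->C->plug->C
Char 3 ('D'): step: R->0, L->7 (L advanced); D->plug->E->R->A->L->B->refl->D->L'->C->R'->D->plug->E
Char 4 ('A'): step: R->1, L=7; A->plug->A->R->G->L->F->refl->C->L'->E->R'->F->plug->F

F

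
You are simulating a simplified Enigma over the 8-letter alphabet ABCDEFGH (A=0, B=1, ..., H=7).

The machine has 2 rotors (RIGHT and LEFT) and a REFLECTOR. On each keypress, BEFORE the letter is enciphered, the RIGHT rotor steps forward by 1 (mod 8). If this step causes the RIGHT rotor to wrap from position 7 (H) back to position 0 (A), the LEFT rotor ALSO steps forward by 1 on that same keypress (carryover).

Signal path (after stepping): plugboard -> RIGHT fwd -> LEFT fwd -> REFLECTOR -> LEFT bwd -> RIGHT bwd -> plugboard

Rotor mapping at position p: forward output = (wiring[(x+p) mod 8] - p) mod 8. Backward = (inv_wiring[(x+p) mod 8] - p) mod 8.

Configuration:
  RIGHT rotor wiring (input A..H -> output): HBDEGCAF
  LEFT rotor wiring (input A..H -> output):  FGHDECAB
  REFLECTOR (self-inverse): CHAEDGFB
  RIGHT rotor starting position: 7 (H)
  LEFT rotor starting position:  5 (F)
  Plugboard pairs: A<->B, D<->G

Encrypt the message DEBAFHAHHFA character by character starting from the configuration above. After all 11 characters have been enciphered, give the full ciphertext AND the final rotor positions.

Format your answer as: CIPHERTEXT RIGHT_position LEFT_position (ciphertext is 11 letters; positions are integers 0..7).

Answer: CFHHADCFAAH 2 7

Derivation:
Char 1 ('D'): step: R->0, L->6 (L advanced); D->plug->G->R->A->L->C->refl->A->L'->D->R'->C->plug->C
Char 2 ('E'): step: R->1, L=6; E->plug->E->R->B->L->D->refl->E->L'->H->R'->F->plug->F
Char 3 ('B'): step: R->2, L=6; B->plug->A->R->B->L->D->refl->E->L'->H->R'->H->plug->H
Char 4 ('A'): step: R->3, L=6; A->plug->B->R->D->L->A->refl->C->L'->A->R'->H->plug->H
Char 5 ('F'): step: R->4, L=6; F->plug->F->R->F->L->F->refl->G->L'->G->R'->B->plug->A
Char 6 ('H'): step: R->5, L=6; H->plug->H->R->B->L->D->refl->E->L'->H->R'->G->plug->D
Char 7 ('A'): step: R->6, L=6; A->plug->B->R->H->L->E->refl->D->L'->B->R'->C->plug->C
Char 8 ('H'): step: R->7, L=6; H->plug->H->R->B->L->D->refl->E->L'->H->R'->F->plug->F
Char 9 ('H'): step: R->0, L->7 (L advanced); H->plug->H->R->F->L->F->refl->G->L'->B->R'->B->plug->A
Char 10 ('F'): step: R->1, L=7; F->plug->F->R->H->L->B->refl->H->L'->C->R'->B->plug->A
Char 11 ('A'): step: R->2, L=7; A->plug->B->R->C->L->H->refl->B->L'->H->R'->H->plug->H
Final: ciphertext=CFHHADCFAAH, RIGHT=2, LEFT=7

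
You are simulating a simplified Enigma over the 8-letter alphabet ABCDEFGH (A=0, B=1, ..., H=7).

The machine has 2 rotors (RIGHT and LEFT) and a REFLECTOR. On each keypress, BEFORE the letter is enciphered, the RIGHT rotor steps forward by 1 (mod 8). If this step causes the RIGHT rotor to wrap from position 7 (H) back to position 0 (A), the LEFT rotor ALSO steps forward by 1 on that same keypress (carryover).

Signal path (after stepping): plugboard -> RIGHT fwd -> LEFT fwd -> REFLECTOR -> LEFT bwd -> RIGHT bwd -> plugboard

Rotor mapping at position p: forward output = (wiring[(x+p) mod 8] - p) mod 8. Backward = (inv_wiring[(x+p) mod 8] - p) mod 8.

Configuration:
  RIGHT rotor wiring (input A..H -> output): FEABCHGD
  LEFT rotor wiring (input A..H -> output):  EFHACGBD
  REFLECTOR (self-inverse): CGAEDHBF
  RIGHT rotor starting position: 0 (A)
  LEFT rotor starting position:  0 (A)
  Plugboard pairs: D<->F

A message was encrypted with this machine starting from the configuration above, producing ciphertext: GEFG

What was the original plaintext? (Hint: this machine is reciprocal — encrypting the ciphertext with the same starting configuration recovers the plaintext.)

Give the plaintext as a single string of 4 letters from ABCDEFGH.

Char 1 ('G'): step: R->1, L=0; G->plug->G->R->C->L->H->refl->F->L'->B->R'->D->plug->F
Char 2 ('E'): step: R->2, L=0; E->plug->E->R->E->L->C->refl->A->L'->D->R'->G->plug->G
Char 3 ('F'): step: R->3, L=0; F->plug->D->R->D->L->A->refl->C->L'->E->R'->C->plug->C
Char 4 ('G'): step: R->4, L=0; G->plug->G->R->E->L->C->refl->A->L'->D->R'->B->plug->B

Answer: FGCB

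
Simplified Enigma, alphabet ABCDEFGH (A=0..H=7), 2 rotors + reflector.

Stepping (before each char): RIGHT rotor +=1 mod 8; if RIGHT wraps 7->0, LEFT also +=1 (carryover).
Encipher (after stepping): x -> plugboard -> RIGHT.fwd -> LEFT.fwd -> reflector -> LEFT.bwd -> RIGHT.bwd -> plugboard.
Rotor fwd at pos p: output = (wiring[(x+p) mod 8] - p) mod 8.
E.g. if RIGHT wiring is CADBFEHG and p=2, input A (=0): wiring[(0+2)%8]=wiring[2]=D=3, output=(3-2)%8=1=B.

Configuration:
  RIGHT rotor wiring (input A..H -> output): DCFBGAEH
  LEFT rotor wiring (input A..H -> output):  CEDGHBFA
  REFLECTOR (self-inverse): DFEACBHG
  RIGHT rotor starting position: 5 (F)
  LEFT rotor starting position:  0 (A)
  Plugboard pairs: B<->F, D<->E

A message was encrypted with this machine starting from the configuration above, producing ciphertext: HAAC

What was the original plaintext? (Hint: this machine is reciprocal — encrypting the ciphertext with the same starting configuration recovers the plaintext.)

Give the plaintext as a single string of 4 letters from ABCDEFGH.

Answer: DGDF

Derivation:
Char 1 ('H'): step: R->6, L=0; H->plug->H->R->C->L->D->refl->A->L'->H->R'->E->plug->D
Char 2 ('A'): step: R->7, L=0; A->plug->A->R->A->L->C->refl->E->L'->B->R'->G->plug->G
Char 3 ('A'): step: R->0, L->1 (L advanced); A->plug->A->R->D->L->G->refl->H->L'->G->R'->E->plug->D
Char 4 ('C'): step: R->1, L=1; C->plug->C->R->A->L->D->refl->A->L'->E->R'->B->plug->F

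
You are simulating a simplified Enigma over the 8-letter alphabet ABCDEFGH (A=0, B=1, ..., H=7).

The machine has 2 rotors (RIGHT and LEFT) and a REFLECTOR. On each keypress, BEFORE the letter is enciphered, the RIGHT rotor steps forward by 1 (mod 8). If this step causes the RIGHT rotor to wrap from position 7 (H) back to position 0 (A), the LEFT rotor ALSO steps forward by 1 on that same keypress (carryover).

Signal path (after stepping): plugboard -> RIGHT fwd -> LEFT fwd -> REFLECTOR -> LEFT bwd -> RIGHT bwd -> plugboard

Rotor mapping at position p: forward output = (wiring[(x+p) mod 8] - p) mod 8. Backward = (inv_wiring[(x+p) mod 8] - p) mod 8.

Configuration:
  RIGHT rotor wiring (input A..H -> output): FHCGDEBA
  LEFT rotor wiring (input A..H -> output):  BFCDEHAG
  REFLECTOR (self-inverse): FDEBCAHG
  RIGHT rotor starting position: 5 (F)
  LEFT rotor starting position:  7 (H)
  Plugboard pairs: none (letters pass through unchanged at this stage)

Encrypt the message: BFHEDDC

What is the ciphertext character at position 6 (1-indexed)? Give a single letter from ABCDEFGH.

Char 1 ('B'): step: R->6, L=7; B->plug->B->R->C->L->G->refl->H->L'->A->R'->F->plug->F
Char 2 ('F'): step: R->7, L=7; F->plug->F->R->E->L->E->refl->C->L'->B->R'->A->plug->A
Char 3 ('H'): step: R->0, L->0 (L advanced); H->plug->H->R->A->L->B->refl->D->L'->D->R'->E->plug->E
Char 4 ('E'): step: R->1, L=0; E->plug->E->R->D->L->D->refl->B->L'->A->R'->F->plug->F
Char 5 ('D'): step: R->2, L=0; D->plug->D->R->C->L->C->refl->E->L'->E->R'->B->plug->B
Char 6 ('D'): step: R->3, L=0; D->plug->D->R->G->L->A->refl->F->L'->B->R'->C->plug->C

C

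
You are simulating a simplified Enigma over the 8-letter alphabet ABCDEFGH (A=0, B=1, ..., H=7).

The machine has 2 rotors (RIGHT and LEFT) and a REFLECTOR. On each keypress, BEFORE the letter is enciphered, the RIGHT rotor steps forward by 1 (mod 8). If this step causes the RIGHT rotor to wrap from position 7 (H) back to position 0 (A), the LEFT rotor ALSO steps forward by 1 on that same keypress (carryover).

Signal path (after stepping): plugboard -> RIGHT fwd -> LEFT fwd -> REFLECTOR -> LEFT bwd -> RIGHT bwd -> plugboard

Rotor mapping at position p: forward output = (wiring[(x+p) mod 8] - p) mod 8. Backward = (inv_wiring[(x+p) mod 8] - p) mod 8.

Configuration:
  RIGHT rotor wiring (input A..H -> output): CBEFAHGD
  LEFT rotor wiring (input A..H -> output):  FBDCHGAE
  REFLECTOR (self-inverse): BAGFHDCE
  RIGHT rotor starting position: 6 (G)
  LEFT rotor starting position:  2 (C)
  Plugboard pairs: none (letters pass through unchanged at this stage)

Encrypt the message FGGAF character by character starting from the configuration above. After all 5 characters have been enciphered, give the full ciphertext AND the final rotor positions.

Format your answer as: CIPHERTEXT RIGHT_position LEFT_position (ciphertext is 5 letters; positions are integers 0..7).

Answer: GDBBC 3 3

Derivation:
Char 1 ('F'): step: R->7, L=2; F->plug->F->R->B->L->A->refl->B->L'->A->R'->G->plug->G
Char 2 ('G'): step: R->0, L->3 (L advanced); G->plug->G->R->G->L->G->refl->C->L'->F->R'->D->plug->D
Char 3 ('G'): step: R->1, L=3; G->plug->G->R->C->L->D->refl->F->L'->D->R'->B->plug->B
Char 4 ('A'): step: R->2, L=3; A->plug->A->R->C->L->D->refl->F->L'->D->R'->B->plug->B
Char 5 ('F'): step: R->3, L=3; F->plug->F->R->H->L->A->refl->B->L'->E->R'->C->plug->C
Final: ciphertext=GDBBC, RIGHT=3, LEFT=3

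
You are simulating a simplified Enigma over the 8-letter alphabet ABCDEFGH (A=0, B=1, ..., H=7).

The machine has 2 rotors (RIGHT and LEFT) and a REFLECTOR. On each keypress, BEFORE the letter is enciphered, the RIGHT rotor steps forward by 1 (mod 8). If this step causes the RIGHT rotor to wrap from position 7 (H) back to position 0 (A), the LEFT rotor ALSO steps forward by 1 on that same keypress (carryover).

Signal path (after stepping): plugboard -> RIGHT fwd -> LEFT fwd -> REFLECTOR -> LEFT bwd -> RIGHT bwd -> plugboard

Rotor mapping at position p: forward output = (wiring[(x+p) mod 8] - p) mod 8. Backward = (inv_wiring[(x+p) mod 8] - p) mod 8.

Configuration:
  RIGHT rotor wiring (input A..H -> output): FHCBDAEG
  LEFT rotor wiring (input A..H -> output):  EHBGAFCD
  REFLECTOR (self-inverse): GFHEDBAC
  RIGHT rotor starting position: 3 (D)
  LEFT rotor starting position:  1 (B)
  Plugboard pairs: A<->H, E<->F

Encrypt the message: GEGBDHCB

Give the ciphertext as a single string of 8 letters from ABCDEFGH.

Char 1 ('G'): step: R->4, L=1; G->plug->G->R->G->L->C->refl->H->L'->D->R'->F->plug->E
Char 2 ('E'): step: R->5, L=1; E->plug->F->R->F->L->B->refl->F->L'->C->R'->E->plug->F
Char 3 ('G'): step: R->6, L=1; G->plug->G->R->F->L->B->refl->F->L'->C->R'->H->plug->A
Char 4 ('B'): step: R->7, L=1; B->plug->B->R->G->L->C->refl->H->L'->D->R'->D->plug->D
Char 5 ('D'): step: R->0, L->2 (L advanced); D->plug->D->R->B->L->E->refl->D->L'->D->R'->E->plug->F
Char 6 ('H'): step: R->1, L=2; H->plug->A->R->G->L->C->refl->H->L'->A->R'->C->plug->C
Char 7 ('C'): step: R->2, L=2; C->plug->C->R->B->L->E->refl->D->L'->D->R'->G->plug->G
Char 8 ('B'): step: R->3, L=2; B->plug->B->R->A->L->H->refl->C->L'->G->R'->A->plug->H

Answer: EFADFCGH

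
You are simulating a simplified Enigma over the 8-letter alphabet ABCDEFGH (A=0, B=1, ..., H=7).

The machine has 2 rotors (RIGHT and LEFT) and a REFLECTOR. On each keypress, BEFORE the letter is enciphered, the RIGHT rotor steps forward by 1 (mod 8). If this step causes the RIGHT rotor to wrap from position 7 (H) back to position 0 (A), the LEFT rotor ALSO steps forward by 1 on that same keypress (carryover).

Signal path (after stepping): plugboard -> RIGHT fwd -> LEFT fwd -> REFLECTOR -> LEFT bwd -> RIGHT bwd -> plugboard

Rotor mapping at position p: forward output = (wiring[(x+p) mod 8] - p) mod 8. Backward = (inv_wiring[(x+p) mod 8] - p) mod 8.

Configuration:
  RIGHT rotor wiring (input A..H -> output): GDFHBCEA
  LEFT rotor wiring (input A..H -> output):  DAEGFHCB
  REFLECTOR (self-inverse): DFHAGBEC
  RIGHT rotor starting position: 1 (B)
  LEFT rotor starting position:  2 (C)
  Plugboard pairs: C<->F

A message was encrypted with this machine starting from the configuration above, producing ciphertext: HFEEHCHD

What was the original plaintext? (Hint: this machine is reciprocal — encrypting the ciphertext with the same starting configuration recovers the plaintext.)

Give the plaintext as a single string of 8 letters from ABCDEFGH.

Char 1 ('H'): step: R->2, L=2; H->plug->H->R->B->L->E->refl->G->L'->H->R'->C->plug->F
Char 2 ('F'): step: R->3, L=2; F->plug->C->R->H->L->G->refl->E->L'->B->R'->D->plug->D
Char 3 ('E'): step: R->4, L=2; E->plug->E->R->C->L->D->refl->A->L'->E->R'->D->plug->D
Char 4 ('E'): step: R->5, L=2; E->plug->E->R->G->L->B->refl->F->L'->D->R'->C->plug->F
Char 5 ('H'): step: R->6, L=2; H->plug->H->R->E->L->A->refl->D->L'->C->R'->B->plug->B
Char 6 ('C'): step: R->7, L=2; C->plug->F->R->C->L->D->refl->A->L'->E->R'->C->plug->F
Char 7 ('H'): step: R->0, L->3 (L advanced); H->plug->H->R->A->L->D->refl->A->L'->F->R'->C->plug->F
Char 8 ('D'): step: R->1, L=3; D->plug->D->R->A->L->D->refl->A->L'->F->R'->H->plug->H

Answer: FDDFBFFH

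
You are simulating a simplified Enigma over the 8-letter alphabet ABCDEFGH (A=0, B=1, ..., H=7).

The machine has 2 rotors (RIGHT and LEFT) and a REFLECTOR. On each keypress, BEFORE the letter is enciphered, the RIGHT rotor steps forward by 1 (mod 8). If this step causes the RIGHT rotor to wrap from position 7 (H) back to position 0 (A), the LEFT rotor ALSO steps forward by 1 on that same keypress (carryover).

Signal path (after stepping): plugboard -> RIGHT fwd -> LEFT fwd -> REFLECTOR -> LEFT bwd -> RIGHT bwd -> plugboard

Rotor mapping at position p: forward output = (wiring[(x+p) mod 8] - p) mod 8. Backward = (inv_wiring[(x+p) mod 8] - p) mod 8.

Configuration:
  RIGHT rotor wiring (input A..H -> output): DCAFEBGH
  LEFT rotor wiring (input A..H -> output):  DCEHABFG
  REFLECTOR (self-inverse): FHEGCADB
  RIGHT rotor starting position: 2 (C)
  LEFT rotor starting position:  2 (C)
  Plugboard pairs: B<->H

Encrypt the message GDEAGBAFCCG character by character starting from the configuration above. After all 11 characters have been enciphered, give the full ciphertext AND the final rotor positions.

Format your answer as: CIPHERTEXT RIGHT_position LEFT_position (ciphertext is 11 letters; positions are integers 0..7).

Answer: HFGCHGFGGGF 5 3

Derivation:
Char 1 ('G'): step: R->3, L=2; G->plug->G->R->H->L->A->refl->F->L'->B->R'->B->plug->H
Char 2 ('D'): step: R->4, L=2; D->plug->D->R->D->L->H->refl->B->L'->G->R'->F->plug->F
Char 3 ('E'): step: R->5, L=2; E->plug->E->R->F->L->E->refl->C->L'->A->R'->G->plug->G
Char 4 ('A'): step: R->6, L=2; A->plug->A->R->A->L->C->refl->E->L'->F->R'->C->plug->C
Char 5 ('G'): step: R->7, L=2; G->plug->G->R->C->L->G->refl->D->L'->E->R'->B->plug->H
Char 6 ('B'): step: R->0, L->3 (L advanced); B->plug->H->R->H->L->B->refl->H->L'->G->R'->G->plug->G
Char 7 ('A'): step: R->1, L=3; A->plug->A->R->B->L->F->refl->A->L'->F->R'->F->plug->F
Char 8 ('F'): step: R->2, L=3; F->plug->F->R->F->L->A->refl->F->L'->B->R'->G->plug->G
Char 9 ('C'): step: R->3, L=3; C->plug->C->R->G->L->H->refl->B->L'->H->R'->G->plug->G
Char 10 ('C'): step: R->4, L=3; C->plug->C->R->C->L->G->refl->D->L'->E->R'->G->plug->G
Char 11 ('G'): step: R->5, L=3; G->plug->G->R->A->L->E->refl->C->L'->D->R'->F->plug->F
Final: ciphertext=HFGCHGFGGGF, RIGHT=5, LEFT=3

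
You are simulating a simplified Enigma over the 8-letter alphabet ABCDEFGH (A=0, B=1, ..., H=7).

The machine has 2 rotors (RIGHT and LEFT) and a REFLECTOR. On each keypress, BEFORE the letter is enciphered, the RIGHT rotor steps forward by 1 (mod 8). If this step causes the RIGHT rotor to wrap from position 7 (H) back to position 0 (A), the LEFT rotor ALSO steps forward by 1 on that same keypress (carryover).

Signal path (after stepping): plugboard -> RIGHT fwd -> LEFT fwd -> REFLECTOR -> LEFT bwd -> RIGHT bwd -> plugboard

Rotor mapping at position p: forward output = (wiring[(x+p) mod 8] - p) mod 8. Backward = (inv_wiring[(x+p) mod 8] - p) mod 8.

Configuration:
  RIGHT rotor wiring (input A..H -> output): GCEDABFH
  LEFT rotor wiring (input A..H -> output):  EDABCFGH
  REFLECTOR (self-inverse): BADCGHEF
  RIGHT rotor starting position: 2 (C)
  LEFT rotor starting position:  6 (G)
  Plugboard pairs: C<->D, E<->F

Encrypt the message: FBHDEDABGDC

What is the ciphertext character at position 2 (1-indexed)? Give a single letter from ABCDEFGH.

Char 1 ('F'): step: R->3, L=6; F->plug->E->R->E->L->C->refl->D->L'->F->R'->B->plug->B
Char 2 ('B'): step: R->4, L=6; B->plug->B->R->F->L->D->refl->C->L'->E->R'->A->plug->A

A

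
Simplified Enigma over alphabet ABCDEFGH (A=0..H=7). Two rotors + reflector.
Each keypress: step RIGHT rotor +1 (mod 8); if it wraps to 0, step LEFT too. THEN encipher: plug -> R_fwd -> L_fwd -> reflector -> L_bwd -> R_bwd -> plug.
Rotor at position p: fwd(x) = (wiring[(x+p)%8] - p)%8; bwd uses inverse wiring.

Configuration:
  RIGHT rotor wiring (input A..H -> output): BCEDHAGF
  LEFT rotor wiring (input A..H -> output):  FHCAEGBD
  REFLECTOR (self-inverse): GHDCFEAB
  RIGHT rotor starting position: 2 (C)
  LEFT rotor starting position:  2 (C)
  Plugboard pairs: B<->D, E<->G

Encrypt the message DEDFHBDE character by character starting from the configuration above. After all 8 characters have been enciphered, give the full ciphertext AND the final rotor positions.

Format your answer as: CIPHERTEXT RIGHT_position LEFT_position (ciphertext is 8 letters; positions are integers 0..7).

Answer: CBCBCCED 2 3

Derivation:
Char 1 ('D'): step: R->3, L=2; D->plug->B->R->E->L->H->refl->B->L'->F->R'->C->plug->C
Char 2 ('E'): step: R->4, L=2; E->plug->G->R->A->L->A->refl->G->L'->B->R'->D->plug->B
Char 3 ('D'): step: R->5, L=2; D->plug->B->R->B->L->G->refl->A->L'->A->R'->C->plug->C
Char 4 ('F'): step: R->6, L=2; F->plug->F->R->F->L->B->refl->H->L'->E->R'->D->plug->B
Char 5 ('H'): step: R->7, L=2; H->plug->H->R->H->L->F->refl->E->L'->D->R'->C->plug->C
Char 6 ('B'): step: R->0, L->3 (L advanced); B->plug->D->R->D->L->G->refl->A->L'->E->R'->C->plug->C
Char 7 ('D'): step: R->1, L=3; D->plug->B->R->D->L->G->refl->A->L'->E->R'->G->plug->E
Char 8 ('E'): step: R->2, L=3; E->plug->G->R->H->L->H->refl->B->L'->B->R'->B->plug->D
Final: ciphertext=CBCBCCED, RIGHT=2, LEFT=3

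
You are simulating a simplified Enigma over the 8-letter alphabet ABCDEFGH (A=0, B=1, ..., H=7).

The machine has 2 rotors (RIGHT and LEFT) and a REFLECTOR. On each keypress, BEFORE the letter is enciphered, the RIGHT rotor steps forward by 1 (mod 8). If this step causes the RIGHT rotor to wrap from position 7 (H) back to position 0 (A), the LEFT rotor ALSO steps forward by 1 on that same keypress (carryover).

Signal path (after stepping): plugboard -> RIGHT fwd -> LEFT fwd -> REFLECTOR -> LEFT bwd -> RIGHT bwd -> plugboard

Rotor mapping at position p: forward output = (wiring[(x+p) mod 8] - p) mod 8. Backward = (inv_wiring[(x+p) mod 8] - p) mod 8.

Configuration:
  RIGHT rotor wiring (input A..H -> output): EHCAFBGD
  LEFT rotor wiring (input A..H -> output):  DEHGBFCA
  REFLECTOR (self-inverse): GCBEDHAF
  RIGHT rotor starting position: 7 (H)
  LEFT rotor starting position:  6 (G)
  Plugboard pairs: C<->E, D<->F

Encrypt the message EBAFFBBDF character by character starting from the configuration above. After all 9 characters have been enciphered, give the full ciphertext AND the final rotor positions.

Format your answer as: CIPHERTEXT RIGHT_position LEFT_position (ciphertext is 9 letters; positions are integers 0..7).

Answer: AEHEAFAFD 0 0

Derivation:
Char 1 ('E'): step: R->0, L->7 (L advanced); E->plug->C->R->C->L->F->refl->H->L'->E->R'->A->plug->A
Char 2 ('B'): step: R->1, L=7; B->plug->B->R->B->L->E->refl->D->L'->H->R'->C->plug->E
Char 3 ('A'): step: R->2, L=7; A->plug->A->R->A->L->B->refl->C->L'->F->R'->H->plug->H
Char 4 ('F'): step: R->3, L=7; F->plug->D->R->D->L->A->refl->G->L'->G->R'->C->plug->E
Char 5 ('F'): step: R->4, L=7; F->plug->D->R->H->L->D->refl->E->L'->B->R'->A->plug->A
Char 6 ('B'): step: R->5, L=7; B->plug->B->R->B->L->E->refl->D->L'->H->R'->D->plug->F
Char 7 ('B'): step: R->6, L=7; B->plug->B->R->F->L->C->refl->B->L'->A->R'->A->plug->A
Char 8 ('D'): step: R->7, L=7; D->plug->F->R->G->L->G->refl->A->L'->D->R'->D->plug->F
Char 9 ('F'): step: R->0, L->0 (L advanced); F->plug->D->R->A->L->D->refl->E->L'->B->R'->F->plug->D
Final: ciphertext=AEHEAFAFD, RIGHT=0, LEFT=0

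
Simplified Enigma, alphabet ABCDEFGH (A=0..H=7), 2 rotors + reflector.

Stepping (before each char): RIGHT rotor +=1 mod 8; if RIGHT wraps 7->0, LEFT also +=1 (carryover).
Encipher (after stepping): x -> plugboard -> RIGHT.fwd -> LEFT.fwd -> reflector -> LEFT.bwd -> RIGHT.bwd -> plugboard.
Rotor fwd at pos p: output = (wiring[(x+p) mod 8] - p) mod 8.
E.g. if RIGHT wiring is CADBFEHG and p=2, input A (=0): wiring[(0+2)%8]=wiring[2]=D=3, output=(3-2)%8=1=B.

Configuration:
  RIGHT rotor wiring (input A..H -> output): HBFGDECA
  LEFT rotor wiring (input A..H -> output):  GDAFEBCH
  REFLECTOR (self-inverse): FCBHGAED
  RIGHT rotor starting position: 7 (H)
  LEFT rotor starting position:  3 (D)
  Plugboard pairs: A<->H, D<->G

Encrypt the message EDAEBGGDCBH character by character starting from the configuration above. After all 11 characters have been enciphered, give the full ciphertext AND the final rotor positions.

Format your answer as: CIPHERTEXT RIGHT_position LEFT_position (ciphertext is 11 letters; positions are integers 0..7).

Answer: CBBHDADAHHG 2 5

Derivation:
Char 1 ('E'): step: R->0, L->4 (L advanced); E->plug->E->R->D->L->D->refl->H->L'->F->R'->C->plug->C
Char 2 ('D'): step: R->1, L=4; D->plug->G->R->H->L->B->refl->C->L'->E->R'->B->plug->B
Char 3 ('A'): step: R->2, L=4; A->plug->H->R->H->L->B->refl->C->L'->E->R'->B->plug->B
Char 4 ('E'): step: R->3, L=4; E->plug->E->R->F->L->H->refl->D->L'->D->R'->A->plug->H
Char 5 ('B'): step: R->4, L=4; B->plug->B->R->A->L->A->refl->F->L'->B->R'->G->plug->D
Char 6 ('G'): step: R->5, L=4; G->plug->D->R->C->L->G->refl->E->L'->G->R'->H->plug->A
Char 7 ('G'): step: R->6, L=4; G->plug->D->R->D->L->D->refl->H->L'->F->R'->G->plug->D
Char 8 ('D'): step: R->7, L=4; D->plug->G->R->F->L->H->refl->D->L'->D->R'->H->plug->A
Char 9 ('C'): step: R->0, L->5 (L advanced); C->plug->C->R->F->L->D->refl->H->L'->H->R'->A->plug->H
Char 10 ('B'): step: R->1, L=5; B->plug->B->R->E->L->G->refl->E->L'->A->R'->A->plug->H
Char 11 ('H'): step: R->2, L=5; H->plug->A->R->D->L->B->refl->C->L'->C->R'->D->plug->G
Final: ciphertext=CBBHDADAHHG, RIGHT=2, LEFT=5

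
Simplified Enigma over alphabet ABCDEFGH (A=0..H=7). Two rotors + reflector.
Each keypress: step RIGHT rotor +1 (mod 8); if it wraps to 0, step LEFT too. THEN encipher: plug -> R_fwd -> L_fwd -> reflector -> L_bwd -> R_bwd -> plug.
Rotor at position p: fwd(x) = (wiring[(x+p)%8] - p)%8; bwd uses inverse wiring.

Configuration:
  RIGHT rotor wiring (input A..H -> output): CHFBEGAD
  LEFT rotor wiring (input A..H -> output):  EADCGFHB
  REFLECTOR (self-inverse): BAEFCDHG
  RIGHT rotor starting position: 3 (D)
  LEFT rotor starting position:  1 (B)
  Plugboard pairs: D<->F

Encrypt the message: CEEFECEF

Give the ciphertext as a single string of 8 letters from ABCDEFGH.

Char 1 ('C'): step: R->4, L=1; C->plug->C->R->E->L->E->refl->C->L'->B->R'->G->plug->G
Char 2 ('E'): step: R->5, L=1; E->plug->E->R->C->L->B->refl->A->L'->G->R'->C->plug->C
Char 3 ('E'): step: R->6, L=1; E->plug->E->R->H->L->D->refl->F->L'->D->R'->F->plug->D
Char 4 ('F'): step: R->7, L=1; F->plug->D->R->G->L->A->refl->B->L'->C->R'->E->plug->E
Char 5 ('E'): step: R->0, L->2 (L advanced); E->plug->E->R->E->L->F->refl->D->L'->D->R'->H->plug->H
Char 6 ('C'): step: R->1, L=2; C->plug->C->R->A->L->B->refl->A->L'->B->R'->H->plug->H
Char 7 ('E'): step: R->2, L=2; E->plug->E->R->G->L->C->refl->E->L'->C->R'->C->plug->C
Char 8 ('F'): step: R->3, L=2; F->plug->D->R->F->L->H->refl->G->L'->H->R'->F->plug->D

Answer: GCDEHHCD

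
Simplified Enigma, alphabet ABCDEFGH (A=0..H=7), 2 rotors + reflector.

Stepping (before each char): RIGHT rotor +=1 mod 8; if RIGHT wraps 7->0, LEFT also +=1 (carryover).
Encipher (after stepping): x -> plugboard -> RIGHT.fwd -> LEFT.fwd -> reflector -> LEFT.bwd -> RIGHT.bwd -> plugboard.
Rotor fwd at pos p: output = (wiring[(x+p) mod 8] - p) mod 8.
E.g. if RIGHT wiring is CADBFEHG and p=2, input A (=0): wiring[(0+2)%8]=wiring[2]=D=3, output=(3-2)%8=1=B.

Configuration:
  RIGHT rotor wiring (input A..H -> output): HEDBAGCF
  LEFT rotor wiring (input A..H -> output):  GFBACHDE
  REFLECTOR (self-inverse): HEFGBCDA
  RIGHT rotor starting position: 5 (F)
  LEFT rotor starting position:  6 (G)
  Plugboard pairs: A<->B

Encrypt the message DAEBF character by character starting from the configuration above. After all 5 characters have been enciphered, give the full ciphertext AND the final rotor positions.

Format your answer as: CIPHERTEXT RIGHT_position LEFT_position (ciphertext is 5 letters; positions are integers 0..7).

Char 1 ('D'): step: R->6, L=6; D->plug->D->R->G->L->E->refl->B->L'->H->R'->B->plug->A
Char 2 ('A'): step: R->7, L=6; A->plug->B->R->A->L->F->refl->C->L'->F->R'->C->plug->C
Char 3 ('E'): step: R->0, L->7 (L advanced); E->plug->E->R->A->L->F->refl->C->L'->D->R'->C->plug->C
Char 4 ('B'): step: R->1, L=7; B->plug->A->R->D->L->C->refl->F->L'->A->R'->C->plug->C
Char 5 ('F'): step: R->2, L=7; F->plug->F->R->D->L->C->refl->F->L'->A->R'->E->plug->E
Final: ciphertext=ACCCE, RIGHT=2, LEFT=7

Answer: ACCCE 2 7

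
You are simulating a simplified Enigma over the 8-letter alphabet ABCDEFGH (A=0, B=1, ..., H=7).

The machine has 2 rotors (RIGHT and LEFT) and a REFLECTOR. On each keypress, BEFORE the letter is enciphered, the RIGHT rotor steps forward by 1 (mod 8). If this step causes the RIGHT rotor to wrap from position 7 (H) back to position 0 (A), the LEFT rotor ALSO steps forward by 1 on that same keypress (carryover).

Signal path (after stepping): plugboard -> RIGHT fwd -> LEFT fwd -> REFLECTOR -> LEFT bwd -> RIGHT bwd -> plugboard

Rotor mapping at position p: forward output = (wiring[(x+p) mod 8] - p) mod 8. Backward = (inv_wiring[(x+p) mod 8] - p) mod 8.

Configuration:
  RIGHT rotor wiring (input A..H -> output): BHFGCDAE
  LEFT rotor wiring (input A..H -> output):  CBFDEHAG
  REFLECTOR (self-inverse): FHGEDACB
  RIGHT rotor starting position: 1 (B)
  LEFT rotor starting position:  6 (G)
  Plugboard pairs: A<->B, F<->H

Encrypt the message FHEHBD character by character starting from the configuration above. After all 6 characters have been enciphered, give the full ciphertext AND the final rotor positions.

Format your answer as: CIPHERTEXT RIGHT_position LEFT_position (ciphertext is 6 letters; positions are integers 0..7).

Answer: DCGBCC 7 6

Derivation:
Char 1 ('F'): step: R->2, L=6; F->plug->H->R->F->L->F->refl->A->L'->B->R'->D->plug->D
Char 2 ('H'): step: R->3, L=6; H->plug->F->R->G->L->G->refl->C->L'->A->R'->C->plug->C
Char 3 ('E'): step: R->4, L=6; E->plug->E->R->F->L->F->refl->A->L'->B->R'->G->plug->G
Char 4 ('H'): step: R->5, L=6; H->plug->F->R->A->L->C->refl->G->L'->G->R'->A->plug->B
Char 5 ('B'): step: R->6, L=6; B->plug->A->R->C->L->E->refl->D->L'->D->R'->C->plug->C
Char 6 ('D'): step: R->7, L=6; D->plug->D->R->G->L->G->refl->C->L'->A->R'->C->plug->C
Final: ciphertext=DCGBCC, RIGHT=7, LEFT=6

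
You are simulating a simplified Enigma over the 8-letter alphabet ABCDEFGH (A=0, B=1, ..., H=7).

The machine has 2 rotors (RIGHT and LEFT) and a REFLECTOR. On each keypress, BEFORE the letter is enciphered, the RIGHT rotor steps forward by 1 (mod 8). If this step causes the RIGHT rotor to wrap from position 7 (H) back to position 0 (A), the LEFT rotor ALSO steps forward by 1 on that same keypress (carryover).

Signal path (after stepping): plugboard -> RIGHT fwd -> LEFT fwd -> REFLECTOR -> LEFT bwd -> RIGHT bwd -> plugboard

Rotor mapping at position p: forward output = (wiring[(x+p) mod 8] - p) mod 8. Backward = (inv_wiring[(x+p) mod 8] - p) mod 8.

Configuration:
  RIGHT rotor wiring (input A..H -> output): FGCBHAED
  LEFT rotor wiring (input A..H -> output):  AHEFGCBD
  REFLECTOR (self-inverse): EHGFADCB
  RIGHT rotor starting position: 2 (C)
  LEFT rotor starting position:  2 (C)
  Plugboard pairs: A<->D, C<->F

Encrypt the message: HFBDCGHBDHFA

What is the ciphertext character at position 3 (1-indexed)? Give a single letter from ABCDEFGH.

Char 1 ('H'): step: R->3, L=2; H->plug->H->R->H->L->F->refl->D->L'->B->R'->D->plug->A
Char 2 ('F'): step: R->4, L=2; F->plug->C->R->A->L->C->refl->G->L'->G->R'->G->plug->G
Char 3 ('B'): step: R->5, L=2; B->plug->B->R->H->L->F->refl->D->L'->B->R'->E->plug->E

E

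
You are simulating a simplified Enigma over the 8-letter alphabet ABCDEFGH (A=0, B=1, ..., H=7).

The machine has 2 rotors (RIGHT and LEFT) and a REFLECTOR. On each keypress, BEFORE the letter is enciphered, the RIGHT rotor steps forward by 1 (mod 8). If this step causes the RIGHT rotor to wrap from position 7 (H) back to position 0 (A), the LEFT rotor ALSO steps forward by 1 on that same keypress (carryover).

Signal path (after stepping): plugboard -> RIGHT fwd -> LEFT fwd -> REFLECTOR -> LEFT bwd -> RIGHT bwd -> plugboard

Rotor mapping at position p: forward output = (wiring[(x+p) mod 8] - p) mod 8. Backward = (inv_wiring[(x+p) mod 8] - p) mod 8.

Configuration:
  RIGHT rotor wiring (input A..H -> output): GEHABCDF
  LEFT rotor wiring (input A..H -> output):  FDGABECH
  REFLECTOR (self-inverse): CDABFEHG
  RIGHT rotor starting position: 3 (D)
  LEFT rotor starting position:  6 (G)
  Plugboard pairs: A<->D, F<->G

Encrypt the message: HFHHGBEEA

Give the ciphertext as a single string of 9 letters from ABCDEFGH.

Answer: DCDCDGGBF

Derivation:
Char 1 ('H'): step: R->4, L=6; H->plug->H->R->E->L->A->refl->C->L'->F->R'->A->plug->D
Char 2 ('F'): step: R->5, L=6; F->plug->G->R->D->L->F->refl->E->L'->A->R'->C->plug->C
Char 3 ('H'): step: R->6, L=6; H->plug->H->R->E->L->A->refl->C->L'->F->R'->A->plug->D
Char 4 ('H'): step: R->7, L=6; H->plug->H->R->E->L->A->refl->C->L'->F->R'->C->plug->C
Char 5 ('G'): step: R->0, L->7 (L advanced); G->plug->F->R->C->L->E->refl->F->L'->G->R'->A->plug->D
Char 6 ('B'): step: R->1, L=7; B->plug->B->R->G->L->F->refl->E->L'->C->R'->F->plug->G
Char 7 ('E'): step: R->2, L=7; E->plug->E->R->B->L->G->refl->H->L'->D->R'->F->plug->G
Char 8 ('E'): step: R->3, L=7; E->plug->E->R->C->L->E->refl->F->L'->G->R'->B->plug->B
Char 9 ('A'): step: R->4, L=7; A->plug->D->R->B->L->G->refl->H->L'->D->R'->G->plug->F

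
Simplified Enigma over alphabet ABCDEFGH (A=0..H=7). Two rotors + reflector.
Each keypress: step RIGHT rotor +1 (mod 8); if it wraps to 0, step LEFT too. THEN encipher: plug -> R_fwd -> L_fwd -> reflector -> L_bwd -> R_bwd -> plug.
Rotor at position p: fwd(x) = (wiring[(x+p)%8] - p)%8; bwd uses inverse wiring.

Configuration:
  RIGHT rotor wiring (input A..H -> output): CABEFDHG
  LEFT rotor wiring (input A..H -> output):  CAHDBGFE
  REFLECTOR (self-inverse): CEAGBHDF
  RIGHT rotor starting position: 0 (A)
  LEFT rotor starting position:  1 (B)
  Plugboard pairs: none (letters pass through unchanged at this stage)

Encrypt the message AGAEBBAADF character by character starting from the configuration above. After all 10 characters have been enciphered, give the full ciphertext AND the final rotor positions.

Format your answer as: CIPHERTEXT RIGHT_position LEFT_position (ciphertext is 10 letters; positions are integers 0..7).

Answer: GFHAECEBAA 2 2

Derivation:
Char 1 ('A'): step: R->1, L=1; A->plug->A->R->H->L->B->refl->E->L'->F->R'->G->plug->G
Char 2 ('G'): step: R->2, L=1; G->plug->G->R->A->L->H->refl->F->L'->E->R'->F->plug->F
Char 3 ('A'): step: R->3, L=1; A->plug->A->R->B->L->G->refl->D->L'->G->R'->H->plug->H
Char 4 ('E'): step: R->4, L=1; E->plug->E->R->G->L->D->refl->G->L'->B->R'->A->plug->A
Char 5 ('B'): step: R->5, L=1; B->plug->B->R->C->L->C->refl->A->L'->D->R'->E->plug->E
Char 6 ('B'): step: R->6, L=1; B->plug->B->R->A->L->H->refl->F->L'->E->R'->C->plug->C
Char 7 ('A'): step: R->7, L=1; A->plug->A->R->H->L->B->refl->E->L'->F->R'->E->plug->E
Char 8 ('A'): step: R->0, L->2 (L advanced); A->plug->A->R->C->L->H->refl->F->L'->A->R'->B->plug->B
Char 9 ('D'): step: R->1, L=2; D->plug->D->R->E->L->D->refl->G->L'->H->R'->A->plug->A
Char 10 ('F'): step: R->2, L=2; F->plug->F->R->E->L->D->refl->G->L'->H->R'->A->plug->A
Final: ciphertext=GFHAECEBAA, RIGHT=2, LEFT=2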